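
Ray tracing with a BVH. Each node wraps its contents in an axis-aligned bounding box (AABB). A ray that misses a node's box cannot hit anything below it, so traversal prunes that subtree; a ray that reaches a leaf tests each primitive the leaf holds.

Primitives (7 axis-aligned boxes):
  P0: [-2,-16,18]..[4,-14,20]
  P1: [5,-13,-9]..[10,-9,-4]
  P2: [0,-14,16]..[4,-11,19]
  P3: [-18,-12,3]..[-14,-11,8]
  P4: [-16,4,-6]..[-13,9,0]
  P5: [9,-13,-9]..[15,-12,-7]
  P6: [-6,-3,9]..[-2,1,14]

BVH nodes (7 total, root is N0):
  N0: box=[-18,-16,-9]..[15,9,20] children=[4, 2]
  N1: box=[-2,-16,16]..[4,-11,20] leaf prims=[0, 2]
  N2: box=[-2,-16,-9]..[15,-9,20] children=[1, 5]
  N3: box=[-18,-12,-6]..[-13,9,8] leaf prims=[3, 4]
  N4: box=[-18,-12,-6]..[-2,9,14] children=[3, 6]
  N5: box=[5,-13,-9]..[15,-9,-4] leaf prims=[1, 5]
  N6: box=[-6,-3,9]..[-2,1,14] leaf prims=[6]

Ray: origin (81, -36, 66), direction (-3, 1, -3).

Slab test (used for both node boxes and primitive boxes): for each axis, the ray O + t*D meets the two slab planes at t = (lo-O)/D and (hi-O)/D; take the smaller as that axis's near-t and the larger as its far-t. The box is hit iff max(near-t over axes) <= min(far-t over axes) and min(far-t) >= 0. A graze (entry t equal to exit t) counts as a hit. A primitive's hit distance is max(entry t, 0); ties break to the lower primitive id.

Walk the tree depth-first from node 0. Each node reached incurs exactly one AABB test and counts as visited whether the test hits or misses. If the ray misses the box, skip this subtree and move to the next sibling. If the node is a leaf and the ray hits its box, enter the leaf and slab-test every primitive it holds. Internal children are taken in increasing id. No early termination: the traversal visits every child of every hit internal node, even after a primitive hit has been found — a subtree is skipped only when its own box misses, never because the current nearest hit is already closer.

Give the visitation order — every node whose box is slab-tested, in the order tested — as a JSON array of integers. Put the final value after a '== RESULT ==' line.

Traverse from the root:
N0 x:[22,33] y:[20,45] z:[46/3,25] -> hit [22,25], descend [2, 4]
  N2 x:[22,83/3] y:[20,27] z:[46/3,25] -> hit [22,25], descend [1, 5]
    N1 x:[77/3,83/3] y:[20,25] z:[46/3,50/3] -> miss, prune
    N5 x:[22,76/3] y:[23,27] z:[70/3,25] -> hit [70/3,25] leaf, test {P1@t=71/3, P5(miss)}
  N4 x:[83/3,33] y:[24,45] z:[52/3,24] -> miss, prune

Summary -> nodes [0, 2, 1, 5, 4]; box-tests=5; leaf-entries=1; first=P1

== RESULT ==
[0, 2, 1, 5, 4]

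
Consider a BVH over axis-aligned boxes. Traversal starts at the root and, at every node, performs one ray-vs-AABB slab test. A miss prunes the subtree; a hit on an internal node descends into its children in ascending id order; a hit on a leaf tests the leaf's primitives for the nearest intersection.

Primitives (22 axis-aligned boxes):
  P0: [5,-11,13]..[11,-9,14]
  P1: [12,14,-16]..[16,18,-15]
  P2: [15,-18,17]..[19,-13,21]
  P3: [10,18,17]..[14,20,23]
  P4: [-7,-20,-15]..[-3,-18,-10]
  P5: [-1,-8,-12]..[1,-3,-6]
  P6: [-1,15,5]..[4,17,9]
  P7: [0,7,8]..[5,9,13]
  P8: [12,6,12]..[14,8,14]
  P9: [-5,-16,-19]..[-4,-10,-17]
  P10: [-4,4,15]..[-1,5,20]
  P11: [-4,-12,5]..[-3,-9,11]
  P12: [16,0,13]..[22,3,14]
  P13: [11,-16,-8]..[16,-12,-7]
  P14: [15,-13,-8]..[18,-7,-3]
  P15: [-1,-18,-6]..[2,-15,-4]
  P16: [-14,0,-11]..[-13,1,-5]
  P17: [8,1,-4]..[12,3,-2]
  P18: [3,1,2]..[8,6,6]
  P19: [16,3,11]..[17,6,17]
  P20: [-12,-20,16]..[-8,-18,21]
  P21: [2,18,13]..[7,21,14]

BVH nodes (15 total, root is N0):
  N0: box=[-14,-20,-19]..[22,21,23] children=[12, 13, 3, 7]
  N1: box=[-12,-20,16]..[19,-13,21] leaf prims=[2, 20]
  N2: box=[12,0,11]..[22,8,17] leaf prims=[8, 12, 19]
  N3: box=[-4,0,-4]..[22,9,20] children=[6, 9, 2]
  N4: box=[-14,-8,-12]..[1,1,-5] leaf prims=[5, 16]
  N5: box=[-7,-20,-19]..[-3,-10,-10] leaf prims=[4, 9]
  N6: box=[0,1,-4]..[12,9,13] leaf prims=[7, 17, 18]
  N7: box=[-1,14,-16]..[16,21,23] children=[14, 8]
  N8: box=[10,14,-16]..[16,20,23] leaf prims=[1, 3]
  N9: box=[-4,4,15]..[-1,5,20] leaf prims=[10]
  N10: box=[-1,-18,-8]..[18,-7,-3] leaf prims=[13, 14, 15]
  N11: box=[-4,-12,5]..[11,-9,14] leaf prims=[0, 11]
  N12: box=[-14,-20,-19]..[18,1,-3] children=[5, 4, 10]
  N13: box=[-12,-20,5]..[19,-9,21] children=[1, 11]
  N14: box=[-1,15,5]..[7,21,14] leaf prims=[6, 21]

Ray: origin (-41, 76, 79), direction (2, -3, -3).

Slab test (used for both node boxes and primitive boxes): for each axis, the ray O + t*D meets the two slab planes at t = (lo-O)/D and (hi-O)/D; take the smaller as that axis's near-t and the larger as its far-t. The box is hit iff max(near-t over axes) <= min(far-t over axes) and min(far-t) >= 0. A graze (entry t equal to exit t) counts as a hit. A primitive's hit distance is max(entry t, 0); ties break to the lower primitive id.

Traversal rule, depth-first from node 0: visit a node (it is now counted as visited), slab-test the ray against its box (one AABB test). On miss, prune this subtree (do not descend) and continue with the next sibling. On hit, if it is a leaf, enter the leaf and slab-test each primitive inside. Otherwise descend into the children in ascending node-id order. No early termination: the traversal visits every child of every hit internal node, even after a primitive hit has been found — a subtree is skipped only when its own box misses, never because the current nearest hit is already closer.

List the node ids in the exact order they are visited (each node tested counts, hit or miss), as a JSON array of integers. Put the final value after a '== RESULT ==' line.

Traverse from the root:
N0 x:[27/2,63/2] y:[55/3,32] z:[56/3,98/3] -> hit [56/3,63/2], descend [3, 7, 12, 13]
  N3 x:[37/2,63/2] y:[67/3,76/3] z:[59/3,83/3] -> hit [67/3,76/3], descend [2, 6, 9]
    N2 x:[53/2,63/2] y:[68/3,76/3] z:[62/3,68/3] -> miss, prune
    N6 x:[41/2,53/2] y:[67/3,25] z:[22,83/3] -> hit [67/3,25] leaf, test {P7@t=67/3, P17(miss), P18@t=73/3}
    N9 x:[37/2,20] y:[71/3,24] z:[59/3,64/3] -> miss, prune
  N7 x:[20,57/2] y:[55/3,62/3] z:[56/3,95/3] -> hit [20,62/3], descend [8, 14]
    N8 x:[51/2,57/2] y:[56/3,62/3] z:[56/3,95/3] -> miss, prune
    N14 x:[20,24] y:[55/3,61/3] z:[65/3,74/3] -> miss, prune
  N12 x:[27/2,59/2] y:[25,32] z:[82/3,98/3] -> hit [82/3,59/2], descend [4, 5, 10]
    N4 x:[27/2,21] y:[25,28] z:[28,91/3] -> miss, prune
    N5 x:[17,19] y:[86/3,32] z:[89/3,98/3] -> miss, prune
    N10 x:[20,59/2] y:[83/3,94/3] z:[82/3,29] -> hit [83/3,29] leaf, test {P13(miss), P14@t=28, P15(miss)}
  N13 x:[29/2,30] y:[85/3,32] z:[58/3,74/3] -> miss, prune

13 AABB tests over nodes [0, 3, 2, 6, 9, 7, 8, 14, 12, 4, 5, 10, 13]; 2 leaves entered; closest P7.

== RESULT ==
[0, 3, 2, 6, 9, 7, 8, 14, 12, 4, 5, 10, 13]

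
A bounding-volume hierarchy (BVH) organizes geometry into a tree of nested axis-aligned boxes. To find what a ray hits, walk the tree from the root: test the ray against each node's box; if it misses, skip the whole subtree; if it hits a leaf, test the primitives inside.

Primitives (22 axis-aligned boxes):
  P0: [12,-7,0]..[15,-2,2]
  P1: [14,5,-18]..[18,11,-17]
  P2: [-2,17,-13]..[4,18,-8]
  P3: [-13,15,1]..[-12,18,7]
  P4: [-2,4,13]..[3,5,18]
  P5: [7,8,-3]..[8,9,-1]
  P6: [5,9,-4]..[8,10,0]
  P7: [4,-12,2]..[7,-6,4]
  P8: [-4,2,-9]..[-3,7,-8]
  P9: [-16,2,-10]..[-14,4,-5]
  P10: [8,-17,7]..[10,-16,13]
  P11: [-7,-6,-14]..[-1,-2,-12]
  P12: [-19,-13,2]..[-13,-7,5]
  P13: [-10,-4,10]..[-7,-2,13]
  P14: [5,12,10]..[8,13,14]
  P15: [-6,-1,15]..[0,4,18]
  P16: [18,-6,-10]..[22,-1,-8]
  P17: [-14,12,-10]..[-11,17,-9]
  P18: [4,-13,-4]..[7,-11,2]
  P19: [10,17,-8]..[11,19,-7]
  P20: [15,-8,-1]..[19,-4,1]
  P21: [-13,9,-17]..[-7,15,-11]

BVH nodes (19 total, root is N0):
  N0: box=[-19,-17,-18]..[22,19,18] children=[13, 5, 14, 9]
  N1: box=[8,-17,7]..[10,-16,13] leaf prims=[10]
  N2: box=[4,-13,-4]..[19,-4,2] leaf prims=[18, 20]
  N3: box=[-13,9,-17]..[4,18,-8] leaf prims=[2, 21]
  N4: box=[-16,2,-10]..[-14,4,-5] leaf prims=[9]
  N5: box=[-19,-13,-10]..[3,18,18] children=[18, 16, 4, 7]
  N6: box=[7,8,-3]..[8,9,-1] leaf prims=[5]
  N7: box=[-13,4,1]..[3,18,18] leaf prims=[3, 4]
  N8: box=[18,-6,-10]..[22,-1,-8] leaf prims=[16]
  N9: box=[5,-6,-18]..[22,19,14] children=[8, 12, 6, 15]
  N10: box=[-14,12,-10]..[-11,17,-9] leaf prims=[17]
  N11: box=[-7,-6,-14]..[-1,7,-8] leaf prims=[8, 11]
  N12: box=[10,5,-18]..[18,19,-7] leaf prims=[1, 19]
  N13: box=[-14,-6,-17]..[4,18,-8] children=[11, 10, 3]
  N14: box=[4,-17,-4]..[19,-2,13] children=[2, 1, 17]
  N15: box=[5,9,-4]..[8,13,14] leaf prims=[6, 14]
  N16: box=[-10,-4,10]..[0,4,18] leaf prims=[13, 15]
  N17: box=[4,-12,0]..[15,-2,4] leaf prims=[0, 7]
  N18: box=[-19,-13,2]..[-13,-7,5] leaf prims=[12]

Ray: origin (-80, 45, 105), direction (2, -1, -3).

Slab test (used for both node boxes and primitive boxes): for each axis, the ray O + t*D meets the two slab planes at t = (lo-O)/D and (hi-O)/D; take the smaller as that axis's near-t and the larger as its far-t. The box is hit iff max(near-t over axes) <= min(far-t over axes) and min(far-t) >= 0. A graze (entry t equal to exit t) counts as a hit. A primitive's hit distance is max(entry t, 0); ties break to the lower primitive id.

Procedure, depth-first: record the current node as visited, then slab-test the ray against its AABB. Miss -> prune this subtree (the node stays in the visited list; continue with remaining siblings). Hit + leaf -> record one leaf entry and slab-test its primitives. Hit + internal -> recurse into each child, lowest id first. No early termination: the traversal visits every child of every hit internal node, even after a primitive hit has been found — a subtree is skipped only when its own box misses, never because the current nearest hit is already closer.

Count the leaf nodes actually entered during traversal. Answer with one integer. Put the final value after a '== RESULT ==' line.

Walk:
N0 x:[61/2,51] y:[26,62] z:[29,41] -> hit [61/2,41], descend [5, 9, 13, 14]
  N5 x:[61/2,83/2] y:[27,58] z:[29,115/3] -> hit [61/2,115/3], descend [4, 7, 16, 18]
    N4 x:[32,33] y:[41,43] z:[110/3,115/3] -> miss, prune
    N7 x:[67/2,83/2] y:[27,41] z:[29,104/3] -> hit [67/2,104/3] leaf, test {P3(miss), P4(miss)}
    N16 x:[35,40] y:[41,49] z:[29,95/3] -> miss, prune
    N18 x:[61/2,67/2] y:[52,58] z:[100/3,103/3] -> miss, prune
  N9 x:[85/2,51] y:[26,51] z:[91/3,41] -> miss, prune
  N13 x:[33,42] y:[27,51] z:[113/3,122/3] -> hit [113/3,122/3], descend [3, 10, 11]
    N3 x:[67/2,42] y:[27,36] z:[113/3,122/3] -> miss, prune
    N10 x:[33,69/2] y:[28,33] z:[38,115/3] -> miss, prune
    N11 x:[73/2,79/2] y:[38,51] z:[113/3,119/3] -> hit [38,79/2] leaf, test {P8@t=38, P11(miss)}
  N14 x:[42,99/2] y:[47,62] z:[92/3,109/3] -> miss, prune

order=[0, 5, 4, 7, 16, 18, 9, 13, 3, 10, 11, 14]  |boxes|=12  |leaves|=2  hit=P8

== RESULT ==
2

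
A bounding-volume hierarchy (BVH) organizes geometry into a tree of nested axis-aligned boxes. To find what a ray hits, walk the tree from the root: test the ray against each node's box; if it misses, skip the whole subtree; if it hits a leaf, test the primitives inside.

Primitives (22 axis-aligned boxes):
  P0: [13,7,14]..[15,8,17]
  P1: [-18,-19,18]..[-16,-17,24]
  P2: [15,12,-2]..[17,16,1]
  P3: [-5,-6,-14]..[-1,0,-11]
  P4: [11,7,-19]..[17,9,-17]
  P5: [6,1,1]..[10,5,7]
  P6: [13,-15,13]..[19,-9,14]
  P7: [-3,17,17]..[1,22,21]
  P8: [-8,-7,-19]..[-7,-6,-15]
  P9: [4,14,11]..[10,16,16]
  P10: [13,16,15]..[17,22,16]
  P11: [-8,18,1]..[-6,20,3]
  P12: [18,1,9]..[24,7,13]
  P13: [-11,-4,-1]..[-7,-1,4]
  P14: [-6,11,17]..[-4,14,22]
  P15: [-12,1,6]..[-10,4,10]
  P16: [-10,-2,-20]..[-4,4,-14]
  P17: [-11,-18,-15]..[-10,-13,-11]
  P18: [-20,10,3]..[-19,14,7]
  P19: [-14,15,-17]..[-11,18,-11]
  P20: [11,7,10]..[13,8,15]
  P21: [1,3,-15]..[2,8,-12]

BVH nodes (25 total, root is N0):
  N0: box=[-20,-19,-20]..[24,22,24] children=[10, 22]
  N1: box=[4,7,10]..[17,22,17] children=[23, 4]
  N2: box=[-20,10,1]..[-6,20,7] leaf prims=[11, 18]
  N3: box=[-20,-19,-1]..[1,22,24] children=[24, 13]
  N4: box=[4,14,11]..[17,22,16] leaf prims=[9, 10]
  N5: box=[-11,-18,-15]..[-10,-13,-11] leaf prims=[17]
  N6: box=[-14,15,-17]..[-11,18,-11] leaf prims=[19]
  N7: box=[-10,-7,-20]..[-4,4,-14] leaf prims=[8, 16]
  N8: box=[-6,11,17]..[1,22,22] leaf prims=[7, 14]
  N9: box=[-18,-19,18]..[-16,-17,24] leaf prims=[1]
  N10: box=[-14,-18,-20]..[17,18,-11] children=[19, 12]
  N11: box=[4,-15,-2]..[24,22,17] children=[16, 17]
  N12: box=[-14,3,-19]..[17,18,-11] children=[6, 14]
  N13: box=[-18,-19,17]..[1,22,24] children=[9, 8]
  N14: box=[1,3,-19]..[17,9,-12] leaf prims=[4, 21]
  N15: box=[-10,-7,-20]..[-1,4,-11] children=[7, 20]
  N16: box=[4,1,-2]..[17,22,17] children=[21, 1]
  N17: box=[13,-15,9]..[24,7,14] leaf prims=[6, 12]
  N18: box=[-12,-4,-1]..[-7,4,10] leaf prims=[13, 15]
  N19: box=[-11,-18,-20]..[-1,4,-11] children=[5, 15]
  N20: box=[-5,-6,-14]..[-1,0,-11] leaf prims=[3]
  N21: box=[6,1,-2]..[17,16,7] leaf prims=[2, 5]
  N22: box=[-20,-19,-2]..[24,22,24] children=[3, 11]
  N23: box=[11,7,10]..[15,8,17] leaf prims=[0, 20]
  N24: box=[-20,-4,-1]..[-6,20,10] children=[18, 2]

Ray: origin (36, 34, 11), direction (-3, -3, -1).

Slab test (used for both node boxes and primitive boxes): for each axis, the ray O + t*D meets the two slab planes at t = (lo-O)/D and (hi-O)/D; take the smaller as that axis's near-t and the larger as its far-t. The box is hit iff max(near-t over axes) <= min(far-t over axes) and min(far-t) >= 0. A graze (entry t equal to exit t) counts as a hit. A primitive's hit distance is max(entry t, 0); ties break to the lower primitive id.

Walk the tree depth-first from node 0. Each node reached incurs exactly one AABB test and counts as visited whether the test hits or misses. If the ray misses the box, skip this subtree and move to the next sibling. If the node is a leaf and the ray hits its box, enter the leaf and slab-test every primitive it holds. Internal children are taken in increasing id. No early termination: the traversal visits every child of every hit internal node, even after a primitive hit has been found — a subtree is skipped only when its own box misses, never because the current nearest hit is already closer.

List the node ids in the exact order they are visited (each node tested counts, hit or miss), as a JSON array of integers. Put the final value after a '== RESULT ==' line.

Traverse from the root:
N0 x:[4,56/3] y:[4,53/3] z:[-13,31] -> hit [4,53/3], descend [10, 22]
  N10 x:[19/3,50/3] y:[16/3,52/3] z:[22,31] -> miss, prune
  N22 x:[4,56/3] y:[4,53/3] z:[-13,13] -> hit [4,13], descend [3, 11]
    N3 x:[35/3,56/3] y:[4,53/3] z:[-13,12] -> hit [35/3,12], descend [13, 24]
      N13 x:[35/3,18] y:[4,53/3] z:[-13,-6] -> miss, prune
      N24 x:[14,56/3] y:[14/3,38/3] z:[1,12] -> miss, prune
    N11 x:[4,32/3] y:[4,49/3] z:[-6,13] -> hit [4,32/3], descend [16, 17]
      N16 x:[19/3,32/3] y:[4,11] z:[-6,13] -> hit [19/3,32/3], descend [1, 21]
        N1 x:[19/3,32/3] y:[4,9] z:[-6,1] -> miss, prune
        N21 x:[19/3,10] y:[6,11] z:[4,13] -> hit [19/3,10] leaf, test {P2(miss), P5@t=29/3}
      N17 x:[4,23/3] y:[9,49/3] z:[-3,2] -> miss, prune

Summary -> nodes [0, 10, 22, 3, 13, 24, 11, 16, 1, 21, 17]; box-tests=11; leaf-entries=1; first=P5

== RESULT ==
[0, 10, 22, 3, 13, 24, 11, 16, 1, 21, 17]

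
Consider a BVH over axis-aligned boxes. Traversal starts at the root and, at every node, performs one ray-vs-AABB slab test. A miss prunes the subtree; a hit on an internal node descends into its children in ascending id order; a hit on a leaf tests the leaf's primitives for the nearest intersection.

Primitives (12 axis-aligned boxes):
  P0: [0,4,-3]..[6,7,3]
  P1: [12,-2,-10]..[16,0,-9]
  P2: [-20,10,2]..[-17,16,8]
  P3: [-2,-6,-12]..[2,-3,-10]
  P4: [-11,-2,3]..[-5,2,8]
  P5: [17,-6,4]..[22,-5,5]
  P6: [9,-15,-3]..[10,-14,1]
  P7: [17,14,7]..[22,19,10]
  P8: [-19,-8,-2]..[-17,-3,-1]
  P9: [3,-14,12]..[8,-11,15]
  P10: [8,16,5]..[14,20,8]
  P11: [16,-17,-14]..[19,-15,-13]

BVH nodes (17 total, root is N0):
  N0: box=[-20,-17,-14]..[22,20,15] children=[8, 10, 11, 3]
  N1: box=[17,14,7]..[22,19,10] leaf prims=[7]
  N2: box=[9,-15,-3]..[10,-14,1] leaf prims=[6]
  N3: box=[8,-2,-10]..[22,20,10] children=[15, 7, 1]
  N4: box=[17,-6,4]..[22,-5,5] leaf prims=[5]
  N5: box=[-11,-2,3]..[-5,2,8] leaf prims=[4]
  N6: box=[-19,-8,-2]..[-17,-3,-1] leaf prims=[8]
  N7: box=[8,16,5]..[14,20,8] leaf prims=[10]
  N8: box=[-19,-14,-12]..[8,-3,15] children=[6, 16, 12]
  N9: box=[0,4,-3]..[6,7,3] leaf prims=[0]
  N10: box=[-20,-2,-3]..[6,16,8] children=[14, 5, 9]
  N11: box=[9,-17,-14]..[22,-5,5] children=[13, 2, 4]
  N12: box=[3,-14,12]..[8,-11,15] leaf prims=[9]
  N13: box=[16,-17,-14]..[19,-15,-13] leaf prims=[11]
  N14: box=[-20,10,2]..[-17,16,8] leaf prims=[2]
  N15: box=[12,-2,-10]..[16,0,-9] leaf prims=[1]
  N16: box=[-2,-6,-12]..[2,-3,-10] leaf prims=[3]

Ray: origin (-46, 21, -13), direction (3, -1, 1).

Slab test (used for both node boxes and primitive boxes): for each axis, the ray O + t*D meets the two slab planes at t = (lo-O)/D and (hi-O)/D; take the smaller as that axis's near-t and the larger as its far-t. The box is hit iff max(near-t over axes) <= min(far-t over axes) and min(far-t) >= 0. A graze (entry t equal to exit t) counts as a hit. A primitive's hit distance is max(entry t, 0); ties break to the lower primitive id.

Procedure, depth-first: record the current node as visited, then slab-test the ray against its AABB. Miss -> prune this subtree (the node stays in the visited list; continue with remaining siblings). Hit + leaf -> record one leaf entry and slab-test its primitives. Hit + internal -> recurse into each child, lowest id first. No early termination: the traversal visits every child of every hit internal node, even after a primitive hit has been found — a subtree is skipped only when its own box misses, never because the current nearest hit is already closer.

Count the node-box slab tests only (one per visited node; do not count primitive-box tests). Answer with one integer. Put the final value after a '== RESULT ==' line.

Traverse from the root:
N0 x:[26/3,68/3] y:[1,38] z:[-1,28] -> hit [26/3,68/3], descend [3, 8, 10, 11]
  N3 x:[18,68/3] y:[1,23] z:[3,23] -> hit [18,68/3], descend [1, 7, 15]
    N1 x:[21,68/3] y:[2,7] z:[20,23] -> miss, prune
    N7 x:[18,20] y:[1,5] z:[18,21] -> miss, prune
    N15 x:[58/3,62/3] y:[21,23] z:[3,4] -> miss, prune
  N8 x:[9,18] y:[24,35] z:[1,28] -> miss, prune
  N10 x:[26/3,52/3] y:[5,23] z:[10,21] -> hit [10,52/3], descend [5, 9, 14]
    N5 x:[35/3,41/3] y:[19,23] z:[16,21] -> miss, prune
    N9 x:[46/3,52/3] y:[14,17] z:[10,16] -> hit [46/3,16] leaf, test {P0@t=46/3}
    N14 x:[26/3,29/3] y:[5,11] z:[15,21] -> miss, prune
  N11 x:[55/3,68/3] y:[26,38] z:[-1,18] -> miss, prune

order=[0, 3, 1, 7, 15, 8, 10, 5, 9, 14, 11]  |boxes|=11  |leaves|=1  hit=P0

== RESULT ==
11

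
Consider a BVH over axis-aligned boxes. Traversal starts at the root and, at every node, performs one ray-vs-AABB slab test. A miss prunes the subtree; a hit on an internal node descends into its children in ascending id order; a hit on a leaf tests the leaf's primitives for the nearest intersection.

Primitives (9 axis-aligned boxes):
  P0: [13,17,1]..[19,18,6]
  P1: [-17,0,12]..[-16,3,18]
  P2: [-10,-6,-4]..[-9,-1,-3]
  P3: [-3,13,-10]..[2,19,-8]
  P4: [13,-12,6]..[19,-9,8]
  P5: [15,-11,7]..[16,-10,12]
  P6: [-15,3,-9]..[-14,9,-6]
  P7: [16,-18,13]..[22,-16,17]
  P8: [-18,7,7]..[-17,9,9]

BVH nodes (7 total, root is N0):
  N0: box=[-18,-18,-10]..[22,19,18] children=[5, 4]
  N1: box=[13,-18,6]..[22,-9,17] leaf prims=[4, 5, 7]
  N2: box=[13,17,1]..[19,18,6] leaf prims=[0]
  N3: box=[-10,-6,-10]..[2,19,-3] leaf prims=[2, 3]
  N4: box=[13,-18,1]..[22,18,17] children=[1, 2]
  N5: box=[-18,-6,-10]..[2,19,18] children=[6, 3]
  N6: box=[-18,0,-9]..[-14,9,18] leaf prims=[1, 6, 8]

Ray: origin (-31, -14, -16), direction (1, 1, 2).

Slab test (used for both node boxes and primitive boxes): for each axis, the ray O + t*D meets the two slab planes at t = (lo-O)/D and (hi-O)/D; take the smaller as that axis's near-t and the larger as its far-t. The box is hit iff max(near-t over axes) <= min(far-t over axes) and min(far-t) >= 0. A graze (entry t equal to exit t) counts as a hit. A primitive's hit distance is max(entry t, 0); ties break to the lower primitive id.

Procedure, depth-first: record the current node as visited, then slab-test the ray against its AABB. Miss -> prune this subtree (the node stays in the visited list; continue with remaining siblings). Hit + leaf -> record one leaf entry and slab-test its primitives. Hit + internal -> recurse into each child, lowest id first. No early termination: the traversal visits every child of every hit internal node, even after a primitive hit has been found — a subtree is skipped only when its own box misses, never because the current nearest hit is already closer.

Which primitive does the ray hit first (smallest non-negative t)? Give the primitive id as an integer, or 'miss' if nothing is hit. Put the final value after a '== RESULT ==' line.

Trace the traversal:
N0 x:[13,53] y:[-4,33] z:[3,17] -> hit [13,17], descend [4, 5]
  N4 x:[44,53] y:[-4,32] z:[17/2,33/2] -> miss, prune
  N5 x:[13,33] y:[8,33] z:[3,17] -> hit [13,17], descend [3, 6]
    N3 x:[21,33] y:[8,33] z:[3,13/2] -> miss, prune
    N6 x:[13,17] y:[14,23] z:[7/2,17] -> hit [14,17] leaf, test {P1@t=14, P6(miss), P8(miss)}

5 AABB tests over nodes [0, 4, 5, 3, 6]; 1 leaf entered; closest P1.

== RESULT ==
1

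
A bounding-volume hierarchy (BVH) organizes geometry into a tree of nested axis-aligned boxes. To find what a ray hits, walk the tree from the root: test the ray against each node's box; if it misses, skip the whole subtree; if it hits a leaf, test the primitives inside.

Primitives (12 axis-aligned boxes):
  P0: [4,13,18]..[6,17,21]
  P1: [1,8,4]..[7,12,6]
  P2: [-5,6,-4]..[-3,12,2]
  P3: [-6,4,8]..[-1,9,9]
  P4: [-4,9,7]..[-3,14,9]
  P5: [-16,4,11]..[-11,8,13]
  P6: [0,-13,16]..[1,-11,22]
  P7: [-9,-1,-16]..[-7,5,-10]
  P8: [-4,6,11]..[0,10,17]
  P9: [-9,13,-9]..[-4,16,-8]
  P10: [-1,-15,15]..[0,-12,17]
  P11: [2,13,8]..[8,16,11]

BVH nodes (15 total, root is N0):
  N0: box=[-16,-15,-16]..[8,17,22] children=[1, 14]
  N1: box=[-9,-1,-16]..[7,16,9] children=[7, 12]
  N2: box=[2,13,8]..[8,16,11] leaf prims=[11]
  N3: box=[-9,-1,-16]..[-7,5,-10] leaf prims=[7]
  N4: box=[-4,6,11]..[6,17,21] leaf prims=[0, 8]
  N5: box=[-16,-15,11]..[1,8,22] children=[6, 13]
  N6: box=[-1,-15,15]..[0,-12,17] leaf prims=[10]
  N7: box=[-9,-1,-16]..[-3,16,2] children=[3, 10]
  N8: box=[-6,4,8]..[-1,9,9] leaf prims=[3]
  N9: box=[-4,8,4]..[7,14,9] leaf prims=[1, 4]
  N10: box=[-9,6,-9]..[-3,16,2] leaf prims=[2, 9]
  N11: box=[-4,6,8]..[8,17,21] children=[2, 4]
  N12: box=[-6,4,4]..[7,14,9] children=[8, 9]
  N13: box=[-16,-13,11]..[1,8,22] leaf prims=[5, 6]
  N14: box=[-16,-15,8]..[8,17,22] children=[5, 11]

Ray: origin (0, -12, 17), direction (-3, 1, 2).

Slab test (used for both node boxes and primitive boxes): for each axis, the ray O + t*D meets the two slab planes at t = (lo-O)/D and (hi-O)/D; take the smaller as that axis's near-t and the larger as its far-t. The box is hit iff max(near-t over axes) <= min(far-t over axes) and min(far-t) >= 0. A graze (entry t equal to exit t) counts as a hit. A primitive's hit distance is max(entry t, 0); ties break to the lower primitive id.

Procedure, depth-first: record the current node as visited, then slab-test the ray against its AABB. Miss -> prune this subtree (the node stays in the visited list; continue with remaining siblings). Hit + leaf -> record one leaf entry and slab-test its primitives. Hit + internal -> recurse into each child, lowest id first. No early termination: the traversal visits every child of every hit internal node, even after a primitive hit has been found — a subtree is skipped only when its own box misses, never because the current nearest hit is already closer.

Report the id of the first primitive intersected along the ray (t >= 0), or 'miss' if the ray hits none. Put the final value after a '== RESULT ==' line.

Walk:
N0 x:[-8/3,16/3] y:[-3,29] z:[-33/2,5/2] -> hit [-8/3,5/2], descend [1, 14]
  N1 x:[-7/3,3] y:[11,28] z:[-33/2,-4] -> miss, prune
  N14 x:[-8/3,16/3] y:[-3,29] z:[-9/2,5/2] -> hit [-8/3,5/2], descend [5, 11]
    N5 x:[-1/3,16/3] y:[-3,20] z:[-3,5/2] -> hit [-1/3,5/2], descend [6, 13]
      N6 x:[0,1/3] y:[-3,0] z:[-1,0] -> hit [0,0] leaf, test {P10@t=0}
      N13 x:[-1/3,16/3] y:[-1,20] z:[-3,5/2] -> hit [-1/3,5/2] leaf, test {P5(miss), P6@t=0}
    N11 x:[-8/3,4/3] y:[18,29] z:[-9/2,2] -> miss, prune

7 AABB tests over nodes [0, 1, 14, 5, 6, 13, 11]; 2 leaves entered; closest P6.

== RESULT ==
6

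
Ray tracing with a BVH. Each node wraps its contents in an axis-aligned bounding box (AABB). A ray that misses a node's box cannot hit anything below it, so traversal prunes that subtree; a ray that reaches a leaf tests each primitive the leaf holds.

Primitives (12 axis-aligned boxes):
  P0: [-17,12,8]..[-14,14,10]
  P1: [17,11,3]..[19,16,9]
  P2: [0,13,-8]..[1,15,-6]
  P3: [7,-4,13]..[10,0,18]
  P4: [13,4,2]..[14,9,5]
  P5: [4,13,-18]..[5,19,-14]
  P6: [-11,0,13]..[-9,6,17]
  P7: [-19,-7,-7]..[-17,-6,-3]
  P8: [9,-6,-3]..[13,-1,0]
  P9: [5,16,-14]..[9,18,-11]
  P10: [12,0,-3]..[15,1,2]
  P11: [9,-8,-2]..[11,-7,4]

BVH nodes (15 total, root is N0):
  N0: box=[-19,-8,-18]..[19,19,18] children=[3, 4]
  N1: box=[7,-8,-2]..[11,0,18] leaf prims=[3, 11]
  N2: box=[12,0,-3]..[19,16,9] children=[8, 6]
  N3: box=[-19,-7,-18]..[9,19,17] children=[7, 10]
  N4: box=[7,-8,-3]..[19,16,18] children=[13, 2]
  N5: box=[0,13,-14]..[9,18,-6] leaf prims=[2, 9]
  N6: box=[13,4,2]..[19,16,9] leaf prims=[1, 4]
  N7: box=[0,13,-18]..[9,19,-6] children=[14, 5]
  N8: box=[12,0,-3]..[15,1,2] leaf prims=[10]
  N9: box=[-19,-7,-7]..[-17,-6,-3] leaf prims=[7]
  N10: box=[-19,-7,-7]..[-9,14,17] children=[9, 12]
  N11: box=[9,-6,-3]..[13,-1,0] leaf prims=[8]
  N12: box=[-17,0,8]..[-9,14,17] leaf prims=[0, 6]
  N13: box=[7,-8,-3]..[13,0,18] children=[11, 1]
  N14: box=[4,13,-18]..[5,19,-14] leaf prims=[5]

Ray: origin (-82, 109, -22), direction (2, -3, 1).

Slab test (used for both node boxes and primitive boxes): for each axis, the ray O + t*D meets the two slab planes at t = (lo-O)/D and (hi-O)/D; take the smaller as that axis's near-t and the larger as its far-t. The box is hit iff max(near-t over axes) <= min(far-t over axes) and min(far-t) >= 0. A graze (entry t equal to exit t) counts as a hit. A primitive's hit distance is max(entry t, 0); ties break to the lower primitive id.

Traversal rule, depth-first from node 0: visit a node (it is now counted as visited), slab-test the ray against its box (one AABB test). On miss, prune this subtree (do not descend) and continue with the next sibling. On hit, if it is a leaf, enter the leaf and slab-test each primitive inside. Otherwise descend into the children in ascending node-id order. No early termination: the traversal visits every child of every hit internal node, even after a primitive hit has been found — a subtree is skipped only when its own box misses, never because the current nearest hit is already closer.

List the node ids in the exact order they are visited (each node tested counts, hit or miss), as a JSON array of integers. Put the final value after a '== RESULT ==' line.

Trace the traversal:
N0 x:[63/2,101/2] y:[30,39] z:[4,40] -> hit [63/2,39], descend [3, 4]
  N3 x:[63/2,91/2] y:[30,116/3] z:[4,39] -> hit [63/2,116/3], descend [7, 10]
    N7 x:[41,91/2] y:[30,32] z:[4,16] -> miss, prune
    N10 x:[63/2,73/2] y:[95/3,116/3] z:[15,39] -> hit [95/3,73/2], descend [9, 12]
      N9 x:[63/2,65/2] y:[115/3,116/3] z:[15,19] -> miss, prune
      N12 x:[65/2,73/2] y:[95/3,109/3] z:[30,39] -> hit [65/2,109/3] leaf, test {P0(miss), P6@t=71/2}
  N4 x:[89/2,101/2] y:[31,39] z:[19,40] -> miss, prune

Summary -> nodes [0, 3, 7, 10, 9, 12, 4]; box-tests=7; leaf-entries=1; first=P6

== RESULT ==
[0, 3, 7, 10, 9, 12, 4]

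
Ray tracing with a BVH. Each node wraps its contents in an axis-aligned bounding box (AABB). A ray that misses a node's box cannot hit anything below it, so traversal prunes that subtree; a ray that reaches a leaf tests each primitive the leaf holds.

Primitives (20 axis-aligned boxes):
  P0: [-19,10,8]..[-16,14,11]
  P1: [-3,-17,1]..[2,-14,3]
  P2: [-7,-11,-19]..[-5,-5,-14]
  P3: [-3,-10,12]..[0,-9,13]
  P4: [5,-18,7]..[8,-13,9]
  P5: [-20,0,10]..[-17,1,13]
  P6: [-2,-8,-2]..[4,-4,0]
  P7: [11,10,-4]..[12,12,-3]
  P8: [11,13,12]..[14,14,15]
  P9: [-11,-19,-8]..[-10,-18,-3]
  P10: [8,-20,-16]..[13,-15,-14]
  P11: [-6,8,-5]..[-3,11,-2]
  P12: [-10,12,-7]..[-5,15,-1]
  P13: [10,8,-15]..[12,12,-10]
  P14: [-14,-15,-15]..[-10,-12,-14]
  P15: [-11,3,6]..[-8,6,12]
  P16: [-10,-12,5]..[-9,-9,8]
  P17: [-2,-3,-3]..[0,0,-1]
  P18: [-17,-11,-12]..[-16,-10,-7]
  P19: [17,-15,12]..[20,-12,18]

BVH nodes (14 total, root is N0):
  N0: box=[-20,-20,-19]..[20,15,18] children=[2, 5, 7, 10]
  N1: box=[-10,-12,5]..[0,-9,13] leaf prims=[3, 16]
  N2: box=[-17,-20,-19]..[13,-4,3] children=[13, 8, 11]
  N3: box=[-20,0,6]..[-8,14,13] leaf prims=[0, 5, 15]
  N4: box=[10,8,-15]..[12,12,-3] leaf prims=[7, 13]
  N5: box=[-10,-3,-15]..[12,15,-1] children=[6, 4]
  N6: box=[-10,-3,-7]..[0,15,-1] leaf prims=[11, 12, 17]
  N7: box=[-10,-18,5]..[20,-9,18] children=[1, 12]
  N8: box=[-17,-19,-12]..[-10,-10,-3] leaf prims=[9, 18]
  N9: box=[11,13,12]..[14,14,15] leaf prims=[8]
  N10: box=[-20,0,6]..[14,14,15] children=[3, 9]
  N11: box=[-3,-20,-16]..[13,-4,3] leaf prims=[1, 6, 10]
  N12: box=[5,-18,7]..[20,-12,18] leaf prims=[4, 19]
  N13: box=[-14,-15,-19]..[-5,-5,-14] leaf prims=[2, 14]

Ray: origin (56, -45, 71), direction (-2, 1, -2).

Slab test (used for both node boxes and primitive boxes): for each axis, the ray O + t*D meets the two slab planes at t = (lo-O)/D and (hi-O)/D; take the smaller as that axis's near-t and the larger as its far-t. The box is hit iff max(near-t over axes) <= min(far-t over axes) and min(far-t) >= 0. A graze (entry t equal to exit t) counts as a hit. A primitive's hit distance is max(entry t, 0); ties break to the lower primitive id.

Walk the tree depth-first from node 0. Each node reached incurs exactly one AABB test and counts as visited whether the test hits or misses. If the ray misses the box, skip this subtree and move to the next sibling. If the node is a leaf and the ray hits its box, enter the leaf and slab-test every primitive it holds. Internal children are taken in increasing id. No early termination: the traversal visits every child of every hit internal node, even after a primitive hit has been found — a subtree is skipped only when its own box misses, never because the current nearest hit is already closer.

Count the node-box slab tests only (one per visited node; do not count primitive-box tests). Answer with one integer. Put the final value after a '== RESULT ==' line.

Trace the traversal:
N0 x:[18,38] y:[25,60] z:[53/2,45] -> hit [53/2,38], descend [2, 5, 7, 10]
  N2 x:[43/2,73/2] y:[25,41] z:[34,45] -> hit [34,73/2], descend [8, 11, 13]
    N8 x:[33,73/2] y:[26,35] z:[37,83/2] -> miss, prune
    N11 x:[43/2,59/2] y:[25,41] z:[34,87/2] -> miss, prune
    N13 x:[61/2,35] y:[30,40] z:[85/2,45] -> miss, prune
  N5 x:[22,33] y:[42,60] z:[36,43] -> miss, prune
  N7 x:[18,33] y:[27,36] z:[53/2,33] -> hit [27,33], descend [1, 12]
    N1 x:[28,33] y:[33,36] z:[29,33] -> hit [33,33] leaf, test {P3(miss), P16@t=33}
    N12 x:[18,51/2] y:[27,33] z:[53/2,32] -> miss, prune
  N10 x:[21,38] y:[45,59] z:[28,65/2] -> miss, prune

Visited [0, 2, 8, 11, 13, 5, 7, 1, 12, 10]. Tests: 10 box, 1 leaf. Nearest: P16.

== RESULT ==
10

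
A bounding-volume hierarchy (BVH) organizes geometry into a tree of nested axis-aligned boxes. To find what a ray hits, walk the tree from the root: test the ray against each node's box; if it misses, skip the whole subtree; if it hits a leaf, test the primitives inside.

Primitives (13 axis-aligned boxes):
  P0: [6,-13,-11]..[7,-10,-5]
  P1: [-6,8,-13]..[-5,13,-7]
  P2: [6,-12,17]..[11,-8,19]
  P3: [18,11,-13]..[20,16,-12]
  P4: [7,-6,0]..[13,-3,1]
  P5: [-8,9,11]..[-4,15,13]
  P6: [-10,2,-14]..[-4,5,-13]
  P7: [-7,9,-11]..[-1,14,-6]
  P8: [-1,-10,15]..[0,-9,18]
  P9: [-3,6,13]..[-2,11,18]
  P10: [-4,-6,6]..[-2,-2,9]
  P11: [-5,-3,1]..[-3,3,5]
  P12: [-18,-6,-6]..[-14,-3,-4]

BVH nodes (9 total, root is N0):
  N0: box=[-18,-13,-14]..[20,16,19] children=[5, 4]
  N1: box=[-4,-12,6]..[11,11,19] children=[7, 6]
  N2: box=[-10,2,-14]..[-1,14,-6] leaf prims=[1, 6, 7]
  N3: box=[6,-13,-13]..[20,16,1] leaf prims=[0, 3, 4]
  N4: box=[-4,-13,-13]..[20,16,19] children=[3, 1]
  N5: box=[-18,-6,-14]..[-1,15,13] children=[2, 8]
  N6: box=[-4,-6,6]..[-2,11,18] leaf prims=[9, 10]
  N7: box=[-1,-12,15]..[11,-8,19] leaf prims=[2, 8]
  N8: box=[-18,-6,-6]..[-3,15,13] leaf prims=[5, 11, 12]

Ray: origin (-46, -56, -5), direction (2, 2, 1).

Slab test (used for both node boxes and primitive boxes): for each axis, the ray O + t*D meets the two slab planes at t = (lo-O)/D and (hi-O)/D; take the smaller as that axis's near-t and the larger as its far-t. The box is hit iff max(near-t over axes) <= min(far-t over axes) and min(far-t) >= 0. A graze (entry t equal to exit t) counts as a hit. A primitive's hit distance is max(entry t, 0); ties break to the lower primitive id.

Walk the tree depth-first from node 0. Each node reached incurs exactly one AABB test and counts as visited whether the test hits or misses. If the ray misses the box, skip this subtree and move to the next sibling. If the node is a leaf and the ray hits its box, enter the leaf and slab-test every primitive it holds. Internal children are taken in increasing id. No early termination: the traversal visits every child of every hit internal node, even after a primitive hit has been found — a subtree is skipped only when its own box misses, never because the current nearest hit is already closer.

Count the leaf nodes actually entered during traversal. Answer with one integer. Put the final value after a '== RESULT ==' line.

Traverse from the root:
N0 x:[14,33] y:[43/2,36] z:[-9,24] -> hit [43/2,24], descend [4, 5]
  N4 x:[21,33] y:[43/2,36] z:[-8,24] -> hit [43/2,24], descend [1, 3]
    N1 x:[21,57/2] y:[22,67/2] z:[11,24] -> hit [22,24], descend [6, 7]
      N6 x:[21,22] y:[25,67/2] z:[11,23] -> miss, prune
      N7 x:[45/2,57/2] y:[22,24] z:[20,24] -> hit [45/2,24] leaf, test {P2(miss), P8@t=23}
    N3 x:[26,33] y:[43/2,36] z:[-8,6] -> miss, prune
  N5 x:[14,45/2] y:[25,71/2] z:[-9,18] -> miss, prune

order=[0, 4, 1, 6, 7, 3, 5]  |boxes|=7  |leaves|=1  hit=P8

== RESULT ==
1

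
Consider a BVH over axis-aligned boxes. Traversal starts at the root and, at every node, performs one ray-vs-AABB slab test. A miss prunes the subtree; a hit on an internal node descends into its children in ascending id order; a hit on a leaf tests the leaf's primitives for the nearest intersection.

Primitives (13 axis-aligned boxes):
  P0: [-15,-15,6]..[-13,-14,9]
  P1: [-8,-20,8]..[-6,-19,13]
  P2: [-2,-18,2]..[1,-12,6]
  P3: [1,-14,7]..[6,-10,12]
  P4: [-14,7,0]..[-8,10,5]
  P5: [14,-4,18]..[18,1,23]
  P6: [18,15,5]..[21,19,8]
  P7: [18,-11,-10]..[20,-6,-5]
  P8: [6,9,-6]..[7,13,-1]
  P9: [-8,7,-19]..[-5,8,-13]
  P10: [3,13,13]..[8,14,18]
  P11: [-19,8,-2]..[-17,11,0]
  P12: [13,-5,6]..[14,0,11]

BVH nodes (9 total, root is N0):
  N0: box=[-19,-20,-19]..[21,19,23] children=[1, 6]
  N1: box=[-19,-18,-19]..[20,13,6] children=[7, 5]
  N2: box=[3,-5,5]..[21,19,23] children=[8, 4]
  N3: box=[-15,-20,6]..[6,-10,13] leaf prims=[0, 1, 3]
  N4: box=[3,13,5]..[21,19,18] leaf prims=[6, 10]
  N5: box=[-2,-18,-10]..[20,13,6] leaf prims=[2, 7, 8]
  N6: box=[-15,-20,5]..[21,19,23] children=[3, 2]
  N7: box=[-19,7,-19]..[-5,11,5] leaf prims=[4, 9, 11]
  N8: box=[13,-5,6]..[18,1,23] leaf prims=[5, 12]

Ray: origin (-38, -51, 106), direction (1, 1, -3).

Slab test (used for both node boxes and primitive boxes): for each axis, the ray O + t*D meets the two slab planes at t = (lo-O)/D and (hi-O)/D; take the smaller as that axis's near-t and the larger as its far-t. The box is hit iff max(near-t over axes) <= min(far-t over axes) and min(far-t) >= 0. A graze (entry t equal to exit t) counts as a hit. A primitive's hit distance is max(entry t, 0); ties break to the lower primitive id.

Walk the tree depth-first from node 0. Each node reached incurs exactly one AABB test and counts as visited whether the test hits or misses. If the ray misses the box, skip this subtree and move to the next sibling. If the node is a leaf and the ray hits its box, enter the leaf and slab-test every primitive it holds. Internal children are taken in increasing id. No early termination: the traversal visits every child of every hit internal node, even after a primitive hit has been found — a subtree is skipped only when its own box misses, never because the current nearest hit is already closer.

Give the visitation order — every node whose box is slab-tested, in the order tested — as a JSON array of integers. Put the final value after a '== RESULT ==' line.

Traverse from the root:
N0 x:[19,59] y:[31,70] z:[83/3,125/3] -> hit [31,125/3], descend [1, 6]
  N1 x:[19,58] y:[33,64] z:[100/3,125/3] -> hit [100/3,125/3], descend [5, 7]
    N5 x:[36,58] y:[33,64] z:[100/3,116/3] -> hit [36,116/3] leaf, test {P2(miss), P7(miss), P8(miss)}
    N7 x:[19,33] y:[58,62] z:[101/3,125/3] -> miss, prune
  N6 x:[23,59] y:[31,70] z:[83/3,101/3] -> hit [31,101/3], descend [2, 3]
    N2 x:[41,59] y:[46,70] z:[83/3,101/3] -> miss, prune
    N3 x:[23,44] y:[31,41] z:[31,100/3] -> hit [31,100/3] leaf, test {P0(miss), P1@t=31, P3(miss)}

Summary -> nodes [0, 1, 5, 7, 6, 2, 3]; box-tests=7; leaf-entries=2; first=P1

== RESULT ==
[0, 1, 5, 7, 6, 2, 3]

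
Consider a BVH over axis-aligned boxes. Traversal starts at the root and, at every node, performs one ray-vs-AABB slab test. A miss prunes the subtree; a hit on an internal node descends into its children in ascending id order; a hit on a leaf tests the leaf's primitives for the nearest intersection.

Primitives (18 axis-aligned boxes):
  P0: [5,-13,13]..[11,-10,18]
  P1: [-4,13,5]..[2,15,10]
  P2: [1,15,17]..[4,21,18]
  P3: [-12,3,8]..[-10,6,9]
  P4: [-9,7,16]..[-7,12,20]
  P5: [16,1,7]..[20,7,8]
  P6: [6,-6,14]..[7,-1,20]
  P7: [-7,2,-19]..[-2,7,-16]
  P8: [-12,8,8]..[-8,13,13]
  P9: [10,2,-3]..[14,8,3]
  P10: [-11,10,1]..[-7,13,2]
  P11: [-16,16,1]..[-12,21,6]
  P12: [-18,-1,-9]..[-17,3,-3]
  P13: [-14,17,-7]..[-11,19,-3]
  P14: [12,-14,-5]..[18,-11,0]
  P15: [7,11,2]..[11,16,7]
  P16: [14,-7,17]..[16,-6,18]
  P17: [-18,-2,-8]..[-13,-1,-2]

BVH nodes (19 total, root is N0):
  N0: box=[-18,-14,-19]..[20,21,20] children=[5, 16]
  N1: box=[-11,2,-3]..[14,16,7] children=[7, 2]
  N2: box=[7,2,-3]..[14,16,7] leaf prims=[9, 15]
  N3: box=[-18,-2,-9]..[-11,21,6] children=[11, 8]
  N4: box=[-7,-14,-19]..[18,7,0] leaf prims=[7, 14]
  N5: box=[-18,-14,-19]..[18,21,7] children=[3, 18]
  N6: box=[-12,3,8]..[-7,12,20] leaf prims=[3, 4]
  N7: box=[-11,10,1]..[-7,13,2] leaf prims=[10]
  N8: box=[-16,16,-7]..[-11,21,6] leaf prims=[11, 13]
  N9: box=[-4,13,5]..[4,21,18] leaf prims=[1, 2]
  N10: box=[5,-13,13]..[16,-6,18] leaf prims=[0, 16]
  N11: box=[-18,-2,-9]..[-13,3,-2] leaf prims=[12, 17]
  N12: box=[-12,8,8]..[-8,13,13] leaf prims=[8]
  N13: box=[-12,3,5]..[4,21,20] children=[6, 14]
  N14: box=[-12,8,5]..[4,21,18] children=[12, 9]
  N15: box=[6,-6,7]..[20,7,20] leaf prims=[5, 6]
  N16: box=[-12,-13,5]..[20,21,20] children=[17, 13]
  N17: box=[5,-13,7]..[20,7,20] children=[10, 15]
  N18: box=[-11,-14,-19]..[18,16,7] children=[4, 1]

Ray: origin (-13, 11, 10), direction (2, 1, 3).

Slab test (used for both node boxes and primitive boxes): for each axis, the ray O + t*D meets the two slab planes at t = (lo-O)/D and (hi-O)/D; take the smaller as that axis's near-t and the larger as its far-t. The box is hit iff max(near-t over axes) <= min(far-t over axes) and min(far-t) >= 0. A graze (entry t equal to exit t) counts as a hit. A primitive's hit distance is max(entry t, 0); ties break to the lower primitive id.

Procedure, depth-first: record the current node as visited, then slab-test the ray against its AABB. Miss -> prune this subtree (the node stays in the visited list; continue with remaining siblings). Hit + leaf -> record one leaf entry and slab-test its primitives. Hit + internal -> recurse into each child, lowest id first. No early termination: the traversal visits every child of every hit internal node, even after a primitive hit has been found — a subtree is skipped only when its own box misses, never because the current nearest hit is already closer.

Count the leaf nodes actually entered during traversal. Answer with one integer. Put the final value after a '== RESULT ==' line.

Traverse from the root:
N0 x:[-5/2,33/2] y:[-25,10] z:[-29/3,10/3] -> hit [-5/2,10/3], descend [5, 16]
  N5 x:[-5/2,31/2] y:[-25,10] z:[-29/3,-1] -> miss, prune
  N16 x:[1/2,33/2] y:[-24,10] z:[-5/3,10/3] -> hit [1/2,10/3], descend [13, 17]
    N13 x:[1/2,17/2] y:[-8,10] z:[-5/3,10/3] -> hit [1/2,10/3], descend [6, 14]
      N6 x:[1/2,3] y:[-8,1] z:[-2/3,10/3] -> hit [1/2,1] leaf, test {P3(miss), P4(miss)}
      N14 x:[1/2,17/2] y:[-3,10] z:[-5/3,8/3] -> hit [1/2,8/3], descend [9, 12]
        N9 x:[9/2,17/2] y:[2,10] z:[-5/3,8/3] -> miss, prune
        N12 x:[1/2,5/2] y:[-3,2] z:[-2/3,1] -> hit [1/2,1] leaf, test {P8@t=1/2}
    N17 x:[9,33/2] y:[-24,-4] z:[-1,10/3] -> miss, prune

Visited [0, 5, 16, 13, 6, 14, 9, 12, 17]. Tests: 9 box, 2 leaf. Nearest: P8.

== RESULT ==
2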